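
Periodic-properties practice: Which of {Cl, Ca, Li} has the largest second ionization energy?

IE_2 is the cost of taking one more electron from the +1 cation: Cl⁺ still has 6 valence electrons; Ca⁺ still has 1 valence electron; Li⁺ is the bare [He] core.
Breaking into a closed-shell core is much more expensive than removing a leftover valence electron — Li has the largest IE_2 here.
Valence configurations: Cl⁺ [Ne]3s²3p⁴, Ca⁺ [Ar]4s¹.
Approximate IE_2 values (kJ/mol): Cl 2298, Ca 1145, Li 7298.
So the second ionization energies run Ca < Cl < Li.

Li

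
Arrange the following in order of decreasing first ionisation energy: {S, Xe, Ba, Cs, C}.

Xe, C, S, Ba, Cs

C is in period 2, group 14; S is in period 3, group 16; Xe is in period 5, group 18; Cs is in period 6, group 1; Ba is in period 6, group 2.
First ionization energy rises across a period (greater Z_eff holds electrons more tightly) and falls down a group (valence electrons are farther from the nucleus).
Here both period and group differ, so the two effects have to be weighed against each other.
Ba > Cs: both are in period 6; the period trend gives Ba the larger value.
S > Ba: relative to Ba, both the across-period and down-group shifts push S's first ionization energy up.
C > S: the two effects oppose for this pair; the down-group effect wins (1086 vs 1000 kJ/mol).
Xe > C: the two effects oppose for this pair; the across-period effect wins (1170 vs 1086 kJ/mol).
For reference (kJ/mol): C 1086, S 1000, Xe 1170, Cs 376, Ba 503.
So from highest to lowest: Xe > C > S > Ba > Cs.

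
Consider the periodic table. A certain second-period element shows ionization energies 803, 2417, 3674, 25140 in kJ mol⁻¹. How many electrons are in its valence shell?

Look for the largest jump between consecutive ionization energies: IE4/IE3 ≈ 6.8, far larger than any earlier ratio.
That jump marks the point where a core electron is being removed. So the atom has 3 valence electrons.

3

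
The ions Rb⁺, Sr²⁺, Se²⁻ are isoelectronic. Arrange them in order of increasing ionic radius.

All of these have 36 electrons, so size is governed by nuclear charge alone: the more protons, the stronger the pull on the same electron cloud, and the smaller the ion.
Nuclear charges: Sr²⁺ (Z=38), Rb⁺ (Z=37), Se²⁻ (Z=34).
Smallest to largest: Sr²⁺ < Rb⁺ < Se²⁻.

Sr²⁺ < Rb⁺ < Se²⁻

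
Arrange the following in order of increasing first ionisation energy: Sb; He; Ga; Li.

He is in period 1, group 18; Li is in period 2, group 1; Ga is in period 4, group 13; Sb is in period 5, group 15.
IE₁ increases left→right with effective nuclear charge and decreases top→bottom as the valence shell moves farther out.
These span different periods and groups, so the two trends combine.
Ga > Li: period and group pull opposite ways; the across-period shift dominates (579 vs 520 kJ/mol).
Sb > Ga: period and group pull opposite ways; the across-period shift dominates (831 vs 579 kJ/mol).
He > Sb: relative to Sb, both the across-period and down-group shifts push He's first ionization energy up.
Tabulated first ionization energy (kJ/mol): He 2372, Li 520, Ga 579, Sb 831.
So from lowest to highest: Li < Ga < Sb < He.

Li < Ga < Sb < He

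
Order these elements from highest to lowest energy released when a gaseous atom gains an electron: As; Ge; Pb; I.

I, Ge, As, Pb

Ge is in period 4, group 14; As is in period 4, group 15; I is in period 5, group 17; Pb is in period 6, group 14.
EA tends to increase across a period and decrease down a group, though the pattern is less regular than for IE or radius.
Neither a single period nor a single group — weigh both effects.
As > Pb: both effects reinforce here, so As is clearly the higher of the two.
Ge > As: this pair runs against the simple trend — see the exception note.
I > Ge: the two effects oppose for this pair; the across-period effect wins (295 vs 119 kJ/mol).
Note the exception: Ge has a higher electron affinity than As, contrary to the simple trend — adding an electron to As's half-filled 4p³ is unfavourable, so Ge (4p²) has the more exothermic EA.
Tabulated electron affinity (kJ/mol): Ge 119, As 78, I 295, Pb 35.
So from highest to lowest: I > Ge > As > Pb.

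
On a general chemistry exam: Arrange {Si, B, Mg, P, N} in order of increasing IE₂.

The second ionization energy removes an electron from the +1 ion. For each element: Si⁺ still has 3 valence electrons; B⁺ still has 2 valence electrons; Mg⁺ still has 1 valence electron; P⁺ still has 4 valence electrons; N⁺ still has 4 valence electrons.
All are still removing valence electrons, so compare the +1 ions as you would atoms: IE_2 generally rises across a period (higher Z_eff) and falls down a group (larger shell), subject to the usual subshell exceptions.
Valence configurations: Si⁺ [Ne]3s²3p¹, B⁺ [He]2s², Mg⁺ [Ne]3s¹, P⁺ [Ne]3s²3p², N⁺ [He]2s²2p².
Tabulated IE_2 (kJ/mol): Si 1577, B 2427, Mg 1451, P 1907, N 2856.
Hence IE_2: Mg < Si < P < B < N.

Mg, Si, P, B, N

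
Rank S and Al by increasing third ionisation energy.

IE_3 is the cost of taking one more electron from the +2 cation: S²⁺ still has 4 valence electrons; Al²⁺ still has 1 valence electron.
All are still removing valence electrons, so compare the +2 ions as you would atoms: IE_3 generally rises across a period (higher Z_eff) and falls down a group (larger shell), subject to the usual subshell exceptions.
Valence configurations: S²⁺ [Ne]3s²3p², Al²⁺ [Ne]3s¹.
The numbers (kJ/mol): S 3357, Al 2745.
Hence IE_3: Al < S.

Al < S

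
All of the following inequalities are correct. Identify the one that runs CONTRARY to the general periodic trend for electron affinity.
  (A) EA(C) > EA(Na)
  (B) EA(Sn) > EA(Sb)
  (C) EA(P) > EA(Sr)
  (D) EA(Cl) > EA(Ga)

The general trend: electron affinity increases across a period and decreases down a group.
(A) C (period 2, group 14) vs Na (period 3, group 1): the stated order agrees with the simple trend.
(B) Sn (period 5, group 14) vs Sb (period 5, group 15): the stated order contradicts the simple trend.
(C) P (period 3, group 15) vs Sr (period 5, group 2): the stated order agrees with the simple trend.
(D) Cl (period 3, group 17) vs Ga (period 4, group 13): the stated order agrees with the simple trend.
The exception is (B): adding an electron to Sb's half-filled 5p³ is unfavourable, so Sn has the more exothermic EA.

(B)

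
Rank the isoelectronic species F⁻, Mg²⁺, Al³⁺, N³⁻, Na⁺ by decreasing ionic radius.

N³⁻ > F⁻ > Na⁺ > Mg²⁺ > Al³⁺

All of these have 10 electrons, so size is governed by nuclear charge alone: the more protons, the stronger the pull on the same electron cloud, and the smaller the ion.
Nuclear charges: Al³⁺ (Z=13), Mg²⁺ (Z=12), Na⁺ (Z=11), F⁻ (Z=9), N³⁻ (Z=7).
Largest to smallest: N³⁻ > F⁻ > Na⁺ > Mg²⁺ > Al³⁺.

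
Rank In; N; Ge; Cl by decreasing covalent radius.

N is in period 2, group 15; Cl is in period 3, group 17; Ge is in period 4, group 14; In is in period 5, group 13.
Moving right in a period, electrons are added to the same shell under a stronger nuclear pull, so atoms get smaller; moving down, a new shell is opened and atoms get larger.
Neither a single period nor a single group — weigh both effects.
Cl > N: period and group pull opposite ways; the down-group shift dominates (99 vs 71 pm).
Ge > Cl: relative to Cl, both the across-period and down-group shifts push Ge's atomic radius up.
In > Ge: relative to Ge, both the across-period and down-group shifts push In's atomic radius up.
Tabulated atomic radius (pm): N 71, Cl 99, Ge 121, In 142.
So from largest to smallest: In > Ge > Cl > N.

In > Ge > Cl > N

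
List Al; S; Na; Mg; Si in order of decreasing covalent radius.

Na is in period 3, group 1; Mg is in period 3, group 2; Al is in period 3, group 13; Si is in period 3, group 14; S is in period 3, group 16.
Moving right in a period, electrons are added to the same shell under a stronger nuclear pull, so atoms get smaller; moving down, a new shell is opened and atoms get larger.
All lie in period 3, so atomic radius increases right to left.
So from largest to smallest: Na > Mg > Al > Si > S.

Na > Mg > Al > Si > S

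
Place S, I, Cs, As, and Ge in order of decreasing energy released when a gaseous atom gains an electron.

S is in period 3, group 16; Ge is in period 4, group 14; As is in period 4, group 15; I is in period 5, group 17; Cs is in period 6, group 1.
Electron affinity generally becomes more exothermic across a period toward the halogens and less exothermic down a group.
Here both period and group differ, so the two effects have to be weighed against each other.
As > Cs: relative to Cs, both the across-period and down-group shifts push As's electron affinity up.
Ge > As: this pair runs against the simple trend — see the exception note.
S > Ge: relative to Ge, both the across-period and down-group shifts push S's electron affinity up.
I > S: the two effects oppose for this pair; the across-period effect wins (295 vs 200 kJ/mol).
Note the exception: Ge has a higher electron affinity than As, contrary to the simple trend — adding an electron to As's half-filled 4p³ is unfavourable, so Ge (4p²) has the more exothermic EA.
Approximate values (kJ/mol): S 200, Ge 119, As 78, I 295, Cs 46.
So from highest to lowest: I > S > Ge > As > Cs.

I, S, Ge, As, Cs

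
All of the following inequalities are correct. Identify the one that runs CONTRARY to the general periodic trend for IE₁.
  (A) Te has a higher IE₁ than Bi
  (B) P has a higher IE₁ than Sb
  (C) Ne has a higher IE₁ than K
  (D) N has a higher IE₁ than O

The general trend: IE₁ increases across a period and decreases down a group.
(A) Te (period 5, group 16) vs Bi (period 6, group 15): the stated order agrees with the simple trend.
(B) P (period 3, group 15) vs Sb (period 5, group 15): the stated order agrees with the simple trend.
(C) Ne (period 2, group 18) vs K (period 4, group 1): the stated order agrees with the simple trend.
(D) N (period 2, group 15) vs O (period 2, group 16): the stated order contradicts the simple trend.
The exception is (D): pairing an electron in O's 2p⁴ costs repulsion energy, so O ionizes more easily than half-filled N (2p³).

(D)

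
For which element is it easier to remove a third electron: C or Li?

C

The third ionization energy removes an electron from the +2 ion. For each element: C²⁺ still has 2 valence electrons; Li²⁺ is already 1 electron into the core.
Pulling an electron out of a noble-gas core costs far more than removing a remaining valence electron, so Li sits at the high end of IE_3.
The numbers (kJ/mol): C 4620, Li 11815.
Putting it together, IE_3: C < Li.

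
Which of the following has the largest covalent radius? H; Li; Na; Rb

Rb

Moving right in a period, electrons are added to the same shell under a stronger nuclear pull, so atoms get smaller; moving down, a new shell is opened and atoms get larger.
All are in group 1, so atomic radius increases down the group.
The largest covalent radius among these belongs to Rb.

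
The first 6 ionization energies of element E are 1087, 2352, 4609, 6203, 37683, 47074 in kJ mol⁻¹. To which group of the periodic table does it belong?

Look for the largest jump between consecutive ionization energies: IE5/IE4 ≈ 6.1, far larger than any earlier ratio.
That jump marks the point where a core electron is being removed. So the atom has 4 valence electrons.
A main-group element with 4 valence electrons is in group 14.

Group 14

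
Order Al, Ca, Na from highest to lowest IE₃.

Na > Ca > Al

Consider each +2 ion: Al²⁺ still has 1 valence electron; Ca²⁺ is the bare [Ar] core; Na²⁺ is already 1 electron into the core.
Pulling an electron out of a noble-gas core costs far more than removing a remaining valence electron, so Ca and Na sit at the high end of IE_3.
Approximate IE_3 values (kJ/mol): Al 2745, Ca 4912, Na 6910.
Overall IE_3 order: Al < Ca < Na.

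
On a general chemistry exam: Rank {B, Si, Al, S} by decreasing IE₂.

Consider each +1 ion: B⁺ still has 2 valence electrons; Si⁺ still has 3 valence electrons; Al⁺ still has 2 valence electrons; S⁺ still has 5 valence electrons.
All are still removing valence electrons, so compare the +1 ions as you would atoms: IE_2 generally rises across a period (higher Z_eff) and falls down a group (larger shell), subject to the usual subshell exceptions.
Valence configurations: B⁺ [He]2s², Si⁺ [Ne]3s²3p¹, Al⁺ [Ne]3s², S⁺ [Ne]3s²3p³.
Si⁺ loses a lone 3p electron whereas Al⁺ must break into a filled 3s² pair, so IE_2(Al) > IE_2(Si) even though Si has the higher nuclear charge.
The numbers (kJ/mol): B 2427, Si 1577, Al 1817, S 2252.
So the second ionization energies run Si < Al < S < B.

B, S, Al, Si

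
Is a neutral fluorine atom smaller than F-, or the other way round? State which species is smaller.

Forming F- adds 1 electron to F. More electron–electron repulsion in the same shell, with unchanged nuclear charge, lets the cloud expand.
An anion is larger than its parent atom: F- > F.

F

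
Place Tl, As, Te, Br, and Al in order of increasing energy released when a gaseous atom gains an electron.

Tl, Al, As, Te, Br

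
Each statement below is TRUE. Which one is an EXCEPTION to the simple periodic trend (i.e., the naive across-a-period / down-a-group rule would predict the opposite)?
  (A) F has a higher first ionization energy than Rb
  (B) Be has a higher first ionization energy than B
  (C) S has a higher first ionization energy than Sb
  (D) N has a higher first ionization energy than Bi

(B)

The general trend: first ionization energy increases across a period and decreases down a group.
(A) F (period 2, group 17) vs Rb (period 5, group 1): the stated order agrees with the simple trend.
(B) Be (period 2, group 2) vs B (period 2, group 13): the stated order contradicts the simple trend.
(C) S (period 3, group 16) vs Sb (period 5, group 15): the stated order agrees with the simple trend.
(D) N (period 2, group 15) vs Bi (period 6, group 15): the stated order agrees with the simple trend.
The exception is (B): removing B's lone 2p electron is easier than breaking Be's filled 2s².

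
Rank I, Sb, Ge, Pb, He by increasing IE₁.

He is in period 1, group 18; Ge is in period 4, group 14; Sb is in period 5, group 15; I is in period 5, group 17; Pb is in period 6, group 14.
First ionization energy rises across a period (greater Z_eff holds electrons more tightly) and falls down a group (valence electrons are farther from the nucleus).
Neither a single period nor a single group — weigh both effects.
Ge > Pb: Ge sits above Pb in group 14, so the down-group effect alone puts Ge higher.
Sb > Ge: period and group pull opposite ways; the across-period shift dominates (831 vs 762 kJ/mol).
I > Sb: both are in period 5; the period trend gives I the larger value.
He > I: both effects reinforce here, so He is clearly the higher of the two.
Approximate values (kJ/mol): He 2372, Ge 762, Sb 831, I 1008, Pb 716.
So from lowest to highest: Pb < Ge < Sb < I < He.

Pb, Ge, Sb, I, He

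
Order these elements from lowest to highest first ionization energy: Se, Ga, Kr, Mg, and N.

N is in period 2, group 15; Mg is in period 3, group 2; Ga is in period 4, group 13; Se is in period 4, group 16; Kr is in period 4, group 18.
First ionization energy rises across a period (greater Z_eff holds electrons more tightly) and falls down a group (valence electrons are farther from the nucleus).
Here both period and group differ, so the two effects have to be weighed against each other.
Mg > Ga: period and group pull opposite ways; the down-group shift dominates (738 vs 579 kJ/mol).
Se > Mg: period and group pull opposite ways; the across-period shift dominates (941 vs 738 kJ/mol).
Kr > Se: both are in period 4; the period trend gives Kr the larger value.
N > Kr: period and group pull opposite ways; the down-group shift dominates (1402 vs 1351 kJ/mol).
For reference (kJ/mol): N 1402, Mg 738, Ga 579, Se 941, Kr 1351.
So from lowest to highest: Ga < Mg < Se < Kr < N.

Ga, Mg, Se, Kr, N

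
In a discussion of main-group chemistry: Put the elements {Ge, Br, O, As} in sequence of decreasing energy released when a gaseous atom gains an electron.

Br > O > Ge > As

O is in period 2, group 16; Ge is in period 4, group 14; As is in period 4, group 15; Br is in period 4, group 17.
EA tends to increase across a period and decrease down a group, though the pattern is less regular than for IE or radius.
Neither a single period nor a single group — weigh both effects.
Ge > As: this pair runs against the simple trend — see the exception note.
O > Ge: relative to Ge, both the across-period and down-group shifts push O's electron affinity up.
Br > O: period and group pull opposite ways; the across-period shift dominates (325 vs 141 kJ/mol).
Note the exception: Ge has a higher electron affinity than As, contrary to the simple trend — adding an electron to As's half-filled 4p³ is unfavourable, so Ge (4p²) has the more exothermic EA.
Approximate values (kJ/mol): O 141, Ge 119, As 78, Br 325.
So from highest to lowest: Br > O > Ge > As.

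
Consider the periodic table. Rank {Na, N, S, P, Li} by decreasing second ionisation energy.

Li > Na > N > S > P

After 1 electron has been removed, what remains? Na⁺ is the bare [Ne] core; N⁺ still has 4 valence electrons; S⁺ still has 5 valence electrons; P⁺ still has 4 valence electrons; Li⁺ is the bare [He] core.
Breaking into a closed-shell core is much more expensive than removing a leftover valence electron — Na and Li have the largest IE_2 here.
Valence configurations: N⁺ [He]2s²2p², S⁺ [Ne]3s²3p³, P⁺ [Ne]3s²3p².
Approximate IE_2 values (kJ/mol): Na 4562, N 2856, S 2252, P 1907, Li 7298.
Overall IE_2 order: P < S < N < Na < Li.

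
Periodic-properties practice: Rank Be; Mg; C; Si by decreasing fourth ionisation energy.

Be > Mg > C > Si

IE_4 is the cost of taking one more electron from the +3 cation: Be³⁺ is already 1 electron into the core; Mg³⁺ is already 1 electron into the core; C³⁺ still has 1 valence electron; Si³⁺ still has 1 valence electron.
Breaking into a closed-shell core is much more expensive than removing a leftover valence electron — Mg and Be have the largest IE_4 here.
Valence configurations: C³⁺ [He]2s¹, Si³⁺ [Ne]3s¹.
The numbers (kJ/mol): Be 21007, Mg 10543, C 6223, Si 4356.
Overall IE_4 order: Si < C < Mg < Be.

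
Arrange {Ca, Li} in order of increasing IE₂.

After 1 electron has been removed, what remains? Ca⁺ still has 1 valence electron; Li⁺ is the bare [He] core.
Breaking into a closed-shell core is much more expensive than removing a leftover valence electron — Li has the largest IE_2 here.
Approximate IE_2 values (kJ/mol): Ca 1145, Li 7298.
Putting it together, IE_2: Ca < Li.

Ca < Li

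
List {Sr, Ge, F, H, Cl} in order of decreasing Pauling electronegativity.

F > Cl > H > Ge > Sr

H is in period 1, group 1; F is in period 2, group 17; Cl is in period 3, group 17; Ge is in period 4, group 14; Sr is in period 5, group 2.
Atoms toward the upper right of the periodic table pull bonding electrons most strongly.
Neither a single period nor a single group — weigh both effects.
Ge > Sr: both effects reinforce here, so Ge is clearly the higher of the two.
H > Ge: the two effects oppose for this pair; the down-group effect wins (2.20 vs 2.01).
Cl > H: the two effects oppose for this pair; the across-period effect wins (3.16 vs 2.20).
F > Cl: F sits above Cl in group 17, so the down-group effect alone puts F higher.
Approximate values (Pauling): H 2.20, F 3.98, Cl 3.16, Ge 2.01, Sr 0.95.
So from highest to lowest: F > Cl > H > Ge > Sr.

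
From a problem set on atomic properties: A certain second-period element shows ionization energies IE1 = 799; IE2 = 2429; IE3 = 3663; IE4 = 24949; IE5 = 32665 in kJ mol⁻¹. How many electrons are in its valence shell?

Look for the largest jump between consecutive ionization energies: IE4/IE3 ≈ 6.8, far larger than any earlier ratio.
That jump marks the point where a core electron is being removed. So the atom has 3 valence electrons.

3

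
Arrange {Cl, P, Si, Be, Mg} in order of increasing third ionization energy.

P < Si < Cl < Mg < Be

After 2 electrons have been removed, what remains? Cl²⁺ still has 5 valence electrons; P²⁺ still has 3 valence electrons; Si²⁺ still has 2 valence electrons; Be²⁺ is the bare [He] core; Mg²⁺ is the bare [Ne] core.
Pulling an electron out of a noble-gas core costs far more than removing a remaining valence electron, so Mg and Be sit at the high end of IE_3.
Valence configurations: Cl²⁺ [Ne]3s²3p³, P²⁺ [Ne]3s²3p¹, Si²⁺ [Ne]3s².
P²⁺ loses a lone 3p electron whereas Si²⁺ must break into a filled 3s² pair, so IE_3(Si) > IE_3(P) even though P has the higher nuclear charge.
Approximate IE_3 values (kJ/mol): Cl 3822, P 2914, Si 3232, Be 14849, Mg 7733.
Overall IE_3 order: P < Si < Cl < Mg < Be.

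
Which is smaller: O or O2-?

O

Forming O2- adds 2 electrons to O. More electron–electron repulsion in the same shell, with unchanged nuclear charge, lets the cloud expand.
An anion is larger than its parent atom: O2- > O.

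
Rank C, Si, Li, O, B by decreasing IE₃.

After 2 electrons have been removed, what remains? C²⁺ still has 2 valence electrons; Si²⁺ still has 2 valence electrons; Li²⁺ is already 1 electron into the core; O²⁺ still has 4 valence electrons; B²⁺ still has 1 valence electron.
Breaking into a closed-shell core is much more expensive than removing a leftover valence electron — Li has the largest IE_3 here.
Valence configurations: C²⁺ [He]2s², Si²⁺ [Ne]3s², O²⁺ [He]2s²2p², B²⁺ [He]2s¹.
Approximate IE_3 values (kJ/mol): C 4620, Si 3232, Li 11815, O 5300, B 3660.
Hence IE_3: Si < B < C < O < Li.

Li > O > C > B > Si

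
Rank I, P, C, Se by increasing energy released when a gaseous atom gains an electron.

P, C, Se, I

C is in period 2, group 14; P is in period 3, group 15; Se is in period 4, group 16; I is in period 5, group 17.
Adding an electron releases more energy for atoms nearer the top right (short of the noble gases).
A diagonal step moves right (one effect) and down (the opposite effect) at once.
C > P: period and group pull opposite ways; the down-group shift dominates (122 vs 72 kJ/mol).
Se > C: period and group pull opposite ways; the across-period shift dominates (195 vs 122 kJ/mol).
I > Se: the two effects oppose for this pair; the across-period effect wins (295 vs 195 kJ/mol).
Approximate values (kJ/mol): C 122, P 72, Se 195, I 295.
So from lowest to highest: P < C < Se < I.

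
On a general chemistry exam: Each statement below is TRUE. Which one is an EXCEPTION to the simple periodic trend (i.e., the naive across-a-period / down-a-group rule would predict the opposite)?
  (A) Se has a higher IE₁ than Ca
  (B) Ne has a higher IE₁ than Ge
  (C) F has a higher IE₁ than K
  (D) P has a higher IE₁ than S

(D)

The general trend: IE₁ increases across a period and decreases down a group.
(A) Se (period 4, group 16) vs Ca (period 4, group 2): the stated order agrees with the simple trend.
(B) Ne (period 2, group 18) vs Ge (period 4, group 14): the stated order agrees with the simple trend.
(C) F (period 2, group 17) vs K (period 4, group 1): the stated order agrees with the simple trend.
(D) P (period 3, group 15) vs S (period 3, group 16): the stated order contradicts the simple trend.
The exception is (D): S (3p⁴) ionizes more easily than half-filled P (3p³) because the paired 3p electron in S is pushed out by e⁻–e⁻ repulsion.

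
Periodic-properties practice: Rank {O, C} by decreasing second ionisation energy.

O > C

After 1 electron has been removed, what remains? O⁺ still has 5 valence electrons; C⁺ still has 3 valence electrons.
All are still removing valence electrons, so compare the +1 ions as you would atoms: IE_2 generally rises across a period (higher Z_eff) and falls down a group (larger shell), subject to the usual subshell exceptions.
Valence configurations: O⁺ [He]2s²2p³, C⁺ [He]2s²2p¹.
Approximate IE_2 values (kJ/mol): O 3388, C 2353.
Putting it together, IE_2: C < O.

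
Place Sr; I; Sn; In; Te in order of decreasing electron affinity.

Sr is in period 5, group 2; In is in period 5, group 13; Sn is in period 5, group 14; Te is in period 5, group 16; I is in period 5, group 17.
Adding an electron releases more energy for atoms nearer the top right (short of the noble gases).
All lie in period 5, so electron affinity increases left to right.
So from highest to lowest: I > Te > Sn > In > Sr.

I > Te > Sn > In > Sr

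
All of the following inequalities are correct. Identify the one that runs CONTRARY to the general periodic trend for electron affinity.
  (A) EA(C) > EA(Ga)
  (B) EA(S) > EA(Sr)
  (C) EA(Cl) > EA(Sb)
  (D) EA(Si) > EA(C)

The general trend: electron affinity increases across a period and decreases down a group.
(A) C (period 2, group 14) vs Ga (period 4, group 13): the stated order agrees with the simple trend.
(B) S (period 3, group 16) vs Sr (period 5, group 2): the stated order agrees with the simple trend.
(C) Cl (period 3, group 17) vs Sb (period 5, group 15): the stated order agrees with the simple trend.
(D) Si (period 3, group 14) vs C (period 2, group 14): the stated order contradicts the simple trend.
The exception is (D): Si's larger, more diffuse 3p orbitals accept an added electron slightly more readily than C's compact 2p.

(D)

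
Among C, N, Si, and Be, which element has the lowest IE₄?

After 3 electrons have been removed, what remains? C³⁺ still has 1 valence electron; N³⁺ still has 2 valence electrons; Si³⁺ still has 1 valence electron; Be³⁺ is already 1 electron into the core.
Breaking into a closed-shell core is much more expensive than removing a leftover valence electron — Be has the largest IE_4 here.
Valence configurations: C³⁺ [He]2s¹, N³⁺ [He]2s², Si³⁺ [Ne]3s¹.
Approximate IE_4 values (kJ/mol): C 6223, N 7475, Si 4356, Be 21007.
Overall IE_4 order: Si < C < N < Be.

Si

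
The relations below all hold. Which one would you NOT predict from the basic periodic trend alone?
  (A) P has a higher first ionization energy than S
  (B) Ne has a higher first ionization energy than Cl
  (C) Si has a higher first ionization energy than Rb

(A)

The general trend: first ionization energy increases across a period and decreases down a group.
(A) P (period 3, group 15) vs S (period 3, group 16): the stated order contradicts the simple trend.
(B) Ne (period 2, group 18) vs Cl (period 3, group 17): the stated order agrees with the simple trend.
(C) Si (period 3, group 14) vs Rb (period 5, group 1): the stated order agrees with the simple trend.
The exception is (A): S (3p⁴) ionizes more easily than half-filled P (3p³) because the paired 3p electron in S is pushed out by e⁻–e⁻ repulsion.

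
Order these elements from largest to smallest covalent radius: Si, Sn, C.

Sn > Si > C

C is in period 2, group 14; Si is in period 3, group 14; Sn is in period 5, group 14.
Across a period the added protons contract the valence shell; down a group each new principal shell makes the atom larger.
All are in group 14, so atomic radius increases down the group.
So from largest to smallest: Sn > Si > C.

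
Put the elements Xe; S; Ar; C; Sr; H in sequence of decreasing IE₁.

Across a period the outer electron is held more tightly (higher IE₁); down a group it sits in a higher shell, more shielded, and comes off more easily.
Neither a single period nor a single group — weigh both effects.
S > Sr: both effects reinforce here, so S is clearly the higher of the two.
C > S: the two effects oppose for this pair; the down-group effect wins (1086 vs 1000 kJ/mol).
Xe > C: period and group pull opposite ways; the across-period shift dominates (1170 vs 1086 kJ/mol).
H > Xe: the two effects oppose for this pair; the down-group effect wins (1312 vs 1170 kJ/mol).
Ar > H: the two effects oppose for this pair; the across-period effect wins (1521 vs 1312 kJ/mol).
Tabulated first ionization energy (kJ/mol): H 1312, C 1086, S 1000, Ar 1521, Sr 550, Xe 1170.
So from highest to lowest: Ar > H > Xe > C > S > Sr.

Ar > H > Xe > C > S > Sr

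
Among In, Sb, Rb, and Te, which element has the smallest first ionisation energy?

Rb is in period 5, group 1; In is in period 5, group 13; Sb is in period 5, group 15; Te is in period 5, group 16.
First ionization energy rises across a period (greater Z_eff holds electrons more tightly) and falls down a group (valence electrons are farther from the nucleus).
All lie in period 5, so first ionization energy increases left to right.
The smallest first ionisation energy among these belongs to Rb.

Rb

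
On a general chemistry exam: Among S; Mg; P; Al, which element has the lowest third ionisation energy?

Al

The third ionization energy removes an electron from the +2 ion. For each element: S²⁺ still has 4 valence electrons; Mg²⁺ is the bare [Ne] core; P²⁺ still has 3 valence electrons; Al²⁺ still has 1 valence electron.
Pulling an electron out of a noble-gas core costs far more than removing a remaining valence electron, so Mg sits at the high end of IE_3.
Valence configurations: S²⁺ [Ne]3s²3p², P²⁺ [Ne]3s²3p¹, Al²⁺ [Ne]3s¹.
Tabulated IE_3 (kJ/mol): S 3357, Mg 7733, P 2914, Al 2745.
Overall IE_3 order: Al < P < S < Mg.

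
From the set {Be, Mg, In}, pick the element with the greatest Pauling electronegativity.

Be is in period 2, group 2; Mg is in period 3, group 2; In is in period 5, group 13.
Smaller atoms with higher effective nuclear charge are more electronegative.
Here both period and group differ, so the two effects have to be weighed against each other.
Be > Mg: Be sits above Mg in group 2, so the down-group effect alone puts Be higher.
In > Be: the two effects oppose for this pair; the across-period effect wins (1.78 vs 1.57).
For reference (Pauling): Be 1.57, Mg 1.31, In 1.78.
The greatest Pauling electronegativity among these belongs to In.

In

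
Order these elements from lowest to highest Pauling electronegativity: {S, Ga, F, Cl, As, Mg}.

Mg < Ga < As < S < Cl < F

Electronegativity increases across a period and decreases down a group, tracking effective nuclear charge and atomic size.
Neither a single period nor a single group — weigh both effects.
Ga > Mg: period and group pull opposite ways; the across-period shift dominates (1.81 vs 1.31).
As > Ga: As lies to the right of Ga in period 4, so the across-period effect alone puts As higher.
S > As: relative to As, both the across-period and down-group shifts push S's electronegativity up.
Cl > S: both are in period 3; the period trend gives Cl the larger value.
F > Cl: F sits above Cl in group 17, so the down-group effect alone puts F higher.
For reference (Pauling): F 3.98, Mg 1.31, S 2.58, Cl 3.16, Ga 1.81, As 2.18.
So from lowest to highest: Mg < Ga < As < S < Cl < F.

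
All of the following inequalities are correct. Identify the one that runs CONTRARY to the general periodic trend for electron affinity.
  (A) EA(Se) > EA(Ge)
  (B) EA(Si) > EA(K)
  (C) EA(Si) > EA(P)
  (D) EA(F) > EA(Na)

(C)

The general trend: electron affinity increases across a period and decreases down a group.
(A) Se (period 4, group 16) vs Ge (period 4, group 14): the stated order agrees with the simple trend.
(B) Si (period 3, group 14) vs K (period 4, group 1): the stated order agrees with the simple trend.
(C) Si (period 3, group 14) vs P (period 3, group 15): the stated order contradicts the simple trend.
(D) F (period 2, group 17) vs Na (period 3, group 1): the stated order agrees with the simple trend.
The exception is (C): adding an electron to P's half-filled 3p³ is unfavourable, so Si (3p²) has the more exothermic EA.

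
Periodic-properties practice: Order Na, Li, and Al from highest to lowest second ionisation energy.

Li, Na, Al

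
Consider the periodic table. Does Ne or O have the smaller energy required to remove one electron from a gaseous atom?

O is in period 2, group 16; Ne is in period 2, group 18.
IE₁ increases left→right with effective nuclear charge and decreases top→bottom as the valence shell moves farther out.
All lie in period 2, so first ionization energy increases left to right.
So O has the smaller energy required to remove one electron from a gaseous atom (O < Ne).

O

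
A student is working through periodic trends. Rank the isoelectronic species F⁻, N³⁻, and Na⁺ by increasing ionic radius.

Na⁺ < F⁻ < N³⁻

All of these have 10 electrons, so size is governed by nuclear charge alone: the more protons, the stronger the pull on the same electron cloud, and the smaller the ion.
Nuclear charges: Na⁺ (Z=11), F⁻ (Z=9), N³⁻ (Z=7).
Smallest to largest: Na⁺ < F⁻ < N³⁻.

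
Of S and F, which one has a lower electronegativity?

F is in period 2, group 17; S is in period 3, group 16.
Electronegativity increases across a period and decreases down a group, tracking effective nuclear charge and atomic size.
Neither a single period nor a single group — weigh both effects.
F > S: both effects reinforce here, so F is clearly the higher of the two.
For reference (Pauling): F 3.98, S 2.58.
So S has the lower electronegativity (S < F).

S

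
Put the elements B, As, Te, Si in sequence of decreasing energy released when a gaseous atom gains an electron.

Te, Si, As, B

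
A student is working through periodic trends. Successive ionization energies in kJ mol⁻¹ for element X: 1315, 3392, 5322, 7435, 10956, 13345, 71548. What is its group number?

Group 16

Look for the largest jump between consecutive ionization energies: IE7/IE6 ≈ 5.4, far larger than any earlier ratio.
That jump marks the point where a core electron is being removed. So the atom has 6 valence electrons.
A main-group element with 6 valence electrons is in group 16.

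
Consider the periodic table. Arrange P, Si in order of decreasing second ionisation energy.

P > Si

Consider each +1 ion: P⁺ still has 4 valence electrons; Si⁺ still has 3 valence electrons.
All are still removing valence electrons, so compare the +1 ions as you would atoms: IE_2 generally rises across a period (higher Z_eff) and falls down a group (larger shell), subject to the usual subshell exceptions.
Valence configurations: P⁺ [Ne]3s²3p², Si⁺ [Ne]3s²3p¹.
The numbers (kJ/mol): P 1907, Si 1577.
Overall IE_2 order: Si < P.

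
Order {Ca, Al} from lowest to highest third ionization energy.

The third ionization energy removes an electron from the +2 ion. For each element: Ca²⁺ is the bare [Ar] core; Al²⁺ still has 1 valence electron.
Core electrons are held far more tightly than valence electrons, so Ca tops the IE_3 order.
Approximate IE_3 values (kJ/mol): Ca 4912, Al 2745.
So the third ionization energies run Al < Ca.

Al < Ca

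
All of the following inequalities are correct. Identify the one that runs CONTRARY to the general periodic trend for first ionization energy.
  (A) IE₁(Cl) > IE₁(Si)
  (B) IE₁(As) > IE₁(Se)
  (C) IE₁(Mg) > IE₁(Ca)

(B)

The general trend: first ionization energy increases across a period and decreases down a group.
(A) Cl (period 3, group 17) vs Si (period 3, group 14): the stated order agrees with the simple trend.
(B) As (period 4, group 15) vs Se (period 4, group 16): the stated order contradicts the simple trend.
(C) Mg (period 3, group 2) vs Ca (period 4, group 2): the stated order agrees with the simple trend.
The exception is (B): Se (4p⁴) ionizes more easily than half-filled As (4p³).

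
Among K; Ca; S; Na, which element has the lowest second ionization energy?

Consider each +1 ion: K⁺ is the bare [Ar] core; Ca⁺ still has 1 valence electron; S⁺ still has 5 valence electrons; Na⁺ is the bare [Ne] core.
Breaking into a closed-shell core is much more expensive than removing a leftover valence electron — K and Na have the largest IE_2 here.
Valence configurations: Ca⁺ [Ar]4s¹, S⁺ [Ne]3s²3p³.
Approximate IE_2 values (kJ/mol): K 3052, Ca 1145, S 2252, Na 4562.
Putting it together, IE_2: Ca < S < K < Na.

Ca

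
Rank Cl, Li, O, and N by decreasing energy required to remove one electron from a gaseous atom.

N, O, Cl, Li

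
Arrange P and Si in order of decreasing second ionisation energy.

P, Si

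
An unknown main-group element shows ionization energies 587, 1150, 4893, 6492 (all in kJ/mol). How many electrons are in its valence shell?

Look for the largest jump between consecutive ionization energies: IE3/IE2 ≈ 4.3, far larger than any earlier ratio.
That jump marks the point where a core electron is being removed. So the atom has 2 valence electrons.

2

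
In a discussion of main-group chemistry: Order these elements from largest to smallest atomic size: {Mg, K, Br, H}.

H is in period 1, group 1; Mg is in period 3, group 2; K is in period 4, group 1; Br is in period 4, group 17.
Moving right in a period, electrons are added to the same shell under a stronger nuclear pull, so atoms get smaller; moving down, a new shell is opened and atoms get larger.
These span different periods and groups, so the two trends combine.
Br > H: the two effects oppose for this pair; the down-group effect wins (114 vs 32 pm).
Mg > Br: the two effects oppose for this pair; the across-period effect wins (139 vs 114 pm).
K > Mg: both effects reinforce here, so K is clearly the larger of the two.
Approximate values (pm): H 32, Mg 139, K 196, Br 114.
So from largest to smallest: K > Mg > Br > H.

K > Mg > Br > H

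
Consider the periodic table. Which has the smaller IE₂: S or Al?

Al

After 1 electron has been removed, what remains? S⁺ still has 5 valence electrons; Al⁺ still has 2 valence electrons.
All are still removing valence electrons, so compare the +1 ions as you would atoms: IE_2 generally rises across a period (higher Z_eff) and falls down a group (larger shell), subject to the usual subshell exceptions.
Valence configurations: S⁺ [Ne]3s²3p³, Al⁺ [Ne]3s².
Tabulated IE_2 (kJ/mol): S 2252, Al 1817.
Hence IE_2: Al < S.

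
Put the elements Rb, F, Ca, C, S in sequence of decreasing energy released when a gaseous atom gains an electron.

C is in period 2, group 14; F is in period 2, group 17; S is in period 3, group 16; Ca is in period 4, group 2; Rb is in period 5, group 1.
Adding an electron releases more energy for atoms nearer the top right (short of the noble gases).
Neither a single period nor a single group — weigh both effects.
Rb > Ca: this pair runs against the simple trend — see the exception note.
C > Rb: relative to Rb, both the across-period and down-group shifts push C's electron affinity up.
S > C: period and group pull opposite ways; the across-period shift dominates (200 vs 122 kJ/mol).
F > S: both effects reinforce here, so F is clearly the higher of the two.
Note the exception: Rb has a higher electron affinity than Ca, contrary to the simple trend — adding an electron to Ca (ns²) has to open a new, higher-energy np subshell, which is unfavourable.
Approximate values (kJ/mol): C 122, F 328, S 200, Ca 2, Rb 47.
So from highest to lowest: F > S > C > Rb > Ca.

F, S, C, Rb, Ca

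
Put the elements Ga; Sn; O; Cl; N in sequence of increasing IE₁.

Ga, Sn, Cl, O, N

N is in period 2, group 15; O is in period 2, group 16; Cl is in period 3, group 17; Ga is in period 4, group 13; Sn is in period 5, group 14.
Across a period the outer electron is held more tightly (higher IE₁); down a group it sits in a higher shell, more shielded, and comes off more easily.
Here both period and group differ, so the two effects have to be weighed against each other.
Sn > Ga: period and group pull opposite ways; the across-period shift dominates (709 vs 579 kJ/mol).
Cl > Sn: both effects reinforce here, so Cl is clearly the higher of the two.
O > Cl: the two effects oppose for this pair; the down-group effect wins (1314 vs 1251 kJ/mol).
N > O: this pair runs against the simple trend — see the exception note.
Note the exception: N has a higher first ionization energy than O, contrary to the simple trend — pairing an electron in O's 2p⁴ costs repulsion energy, so O ionizes more easily than half-filled N (2p³).
Approximate values (kJ/mol): N 1402, O 1314, Cl 1251, Ga 579, Sn 709.
So from lowest to highest: Ga < Sn < Cl < O < N.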